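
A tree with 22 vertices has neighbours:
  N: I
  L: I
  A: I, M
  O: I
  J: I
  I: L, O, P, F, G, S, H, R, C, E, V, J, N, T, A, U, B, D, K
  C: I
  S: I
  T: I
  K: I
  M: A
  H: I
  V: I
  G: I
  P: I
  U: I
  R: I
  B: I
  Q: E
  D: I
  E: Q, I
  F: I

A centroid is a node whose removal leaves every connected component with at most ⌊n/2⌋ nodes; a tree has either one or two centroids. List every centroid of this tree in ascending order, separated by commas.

I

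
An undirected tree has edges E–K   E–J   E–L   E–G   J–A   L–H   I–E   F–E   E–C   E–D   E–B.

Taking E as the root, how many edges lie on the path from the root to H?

2

E – L – H — 2 edges.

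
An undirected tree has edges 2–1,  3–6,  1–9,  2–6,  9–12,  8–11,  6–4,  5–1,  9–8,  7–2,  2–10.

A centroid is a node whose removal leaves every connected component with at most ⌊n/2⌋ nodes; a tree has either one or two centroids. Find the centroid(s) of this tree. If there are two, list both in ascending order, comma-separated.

1, 2

If 2 is removed the pieces have sizes 6, 3, 1, 1, all ≤ ⌊12/2⌋ = 6.
Its neighbour 1 also leaves a largest component of size 6, so both are centroids.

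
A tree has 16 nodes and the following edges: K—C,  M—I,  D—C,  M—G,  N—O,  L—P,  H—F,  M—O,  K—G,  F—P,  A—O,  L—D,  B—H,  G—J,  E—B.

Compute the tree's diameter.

Starting from E, a farthest node is N at distance 12.
One longest path: E–B–H–F–P–L–D–C–K–G–M–O–N.
So the diameter is 12.

12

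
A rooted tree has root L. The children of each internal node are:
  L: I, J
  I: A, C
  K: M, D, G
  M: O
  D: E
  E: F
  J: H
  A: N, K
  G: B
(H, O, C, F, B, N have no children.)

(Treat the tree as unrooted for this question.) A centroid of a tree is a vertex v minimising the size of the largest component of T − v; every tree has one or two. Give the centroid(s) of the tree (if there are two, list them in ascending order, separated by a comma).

K

Removing K splits the tree into components of sizes 7, 3, 2, 2; the largest is 7 ≤ ⌊15/2⌋ = 7.
Every other node leaves some component of size > 7, so the centroid is unique.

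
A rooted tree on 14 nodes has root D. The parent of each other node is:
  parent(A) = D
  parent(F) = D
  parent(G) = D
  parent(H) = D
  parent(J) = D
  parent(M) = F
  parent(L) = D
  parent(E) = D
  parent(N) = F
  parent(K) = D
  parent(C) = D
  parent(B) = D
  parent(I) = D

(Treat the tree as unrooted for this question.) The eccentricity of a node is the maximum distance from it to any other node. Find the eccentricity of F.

Distances from F peak at 2, attained at G (E, J, B, A, I, K, C, H, L also at distance 2).
F-D-G

2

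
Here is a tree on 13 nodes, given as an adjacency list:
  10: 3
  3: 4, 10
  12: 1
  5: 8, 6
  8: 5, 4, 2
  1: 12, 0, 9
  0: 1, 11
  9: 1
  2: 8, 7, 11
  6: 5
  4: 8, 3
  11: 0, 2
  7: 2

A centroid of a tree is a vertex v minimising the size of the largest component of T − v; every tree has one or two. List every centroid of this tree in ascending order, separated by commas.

Delete 2: the remaining components have sizes 6, 5, 1. Max 6 ≤ 6, so 2 is a centroid.
No neighbour of 2 does as well, so 2 is the unique centroid.

2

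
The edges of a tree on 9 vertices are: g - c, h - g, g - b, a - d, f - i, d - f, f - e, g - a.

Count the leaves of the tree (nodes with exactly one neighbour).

5

Degree-1 nodes: b, c, e, h, i — 5 of them.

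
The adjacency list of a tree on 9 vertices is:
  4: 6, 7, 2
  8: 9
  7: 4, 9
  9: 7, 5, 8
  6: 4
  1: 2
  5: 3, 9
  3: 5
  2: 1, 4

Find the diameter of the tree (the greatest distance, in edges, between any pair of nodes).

6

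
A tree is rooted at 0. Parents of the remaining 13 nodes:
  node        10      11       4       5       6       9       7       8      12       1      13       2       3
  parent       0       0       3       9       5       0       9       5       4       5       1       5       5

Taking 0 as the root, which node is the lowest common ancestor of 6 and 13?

6's ancestor chain is 6, 5, 9, 0 and 13's is 13, 1, 5, 9, 0; they first meet at 5.

5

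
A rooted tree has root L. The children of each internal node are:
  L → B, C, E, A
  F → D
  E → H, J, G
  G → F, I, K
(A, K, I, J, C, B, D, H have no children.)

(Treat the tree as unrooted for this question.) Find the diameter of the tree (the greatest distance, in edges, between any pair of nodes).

5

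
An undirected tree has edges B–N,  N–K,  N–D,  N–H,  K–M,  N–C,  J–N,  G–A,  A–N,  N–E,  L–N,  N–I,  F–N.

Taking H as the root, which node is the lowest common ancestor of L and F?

N

L's ancestor chain is L, N, H and F's is F, N, H; they first meet at N.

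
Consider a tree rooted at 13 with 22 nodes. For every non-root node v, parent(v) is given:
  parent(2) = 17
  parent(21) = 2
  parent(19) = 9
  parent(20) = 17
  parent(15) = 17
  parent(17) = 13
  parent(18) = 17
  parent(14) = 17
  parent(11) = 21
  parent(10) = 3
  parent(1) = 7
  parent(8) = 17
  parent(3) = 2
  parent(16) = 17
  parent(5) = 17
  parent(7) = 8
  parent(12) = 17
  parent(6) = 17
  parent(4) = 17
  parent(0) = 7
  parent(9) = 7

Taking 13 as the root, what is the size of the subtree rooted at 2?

5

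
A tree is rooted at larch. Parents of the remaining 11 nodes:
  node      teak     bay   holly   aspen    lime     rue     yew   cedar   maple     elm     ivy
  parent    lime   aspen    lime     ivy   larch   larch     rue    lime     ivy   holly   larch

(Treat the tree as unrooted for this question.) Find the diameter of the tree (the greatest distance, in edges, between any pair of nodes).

Starting from bay, a farthest node is elm at distance 6.
One longest path: bay-aspen-ivy-larch-lime-holly-elm.
So the diameter is 6.

6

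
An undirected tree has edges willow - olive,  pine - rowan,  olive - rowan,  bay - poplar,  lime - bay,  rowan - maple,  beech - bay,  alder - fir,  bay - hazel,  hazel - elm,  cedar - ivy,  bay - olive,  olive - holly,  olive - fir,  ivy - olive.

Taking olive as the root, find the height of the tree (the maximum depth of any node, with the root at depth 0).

3

The longest root-to-leaf path is olive – bay – hazel – elm (3 edges).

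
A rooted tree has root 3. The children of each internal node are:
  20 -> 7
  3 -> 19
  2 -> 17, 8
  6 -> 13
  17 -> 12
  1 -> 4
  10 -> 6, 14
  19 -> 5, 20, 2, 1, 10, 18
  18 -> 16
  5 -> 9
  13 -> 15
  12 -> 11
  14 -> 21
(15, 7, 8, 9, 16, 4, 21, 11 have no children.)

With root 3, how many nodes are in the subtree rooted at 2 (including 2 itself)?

5

2's subtree: {2, 17, 8, 12, 11}, size 5.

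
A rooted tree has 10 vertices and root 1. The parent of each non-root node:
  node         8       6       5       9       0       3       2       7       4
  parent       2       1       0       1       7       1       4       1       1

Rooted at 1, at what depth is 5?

Climbing from 5 to the root: 5 → 0 → 7 → 1. That's 3 steps.

3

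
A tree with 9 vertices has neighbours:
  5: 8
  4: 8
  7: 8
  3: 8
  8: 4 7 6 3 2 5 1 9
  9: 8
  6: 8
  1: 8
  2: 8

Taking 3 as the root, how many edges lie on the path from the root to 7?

2

Climbing from 7 to the root: 7–8–3. That's 2 steps.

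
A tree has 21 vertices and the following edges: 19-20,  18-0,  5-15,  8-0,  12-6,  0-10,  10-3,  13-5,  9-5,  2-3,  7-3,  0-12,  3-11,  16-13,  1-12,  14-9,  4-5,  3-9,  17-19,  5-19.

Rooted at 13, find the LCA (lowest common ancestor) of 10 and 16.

13

Path 10→root: 10 3 9 5 13; path 16→root: 16 13.
First common node: 13.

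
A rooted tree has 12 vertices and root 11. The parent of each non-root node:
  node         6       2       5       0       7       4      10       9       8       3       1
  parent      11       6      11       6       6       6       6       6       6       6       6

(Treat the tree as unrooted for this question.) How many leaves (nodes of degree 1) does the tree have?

10

Exactly 10 nodes have a single neighbour: 0, 1, 2, 3, 4, 5, 7, 8, 9, 10.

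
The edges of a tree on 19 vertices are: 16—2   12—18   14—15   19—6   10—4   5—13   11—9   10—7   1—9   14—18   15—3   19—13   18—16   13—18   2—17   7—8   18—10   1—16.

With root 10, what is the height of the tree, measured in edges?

5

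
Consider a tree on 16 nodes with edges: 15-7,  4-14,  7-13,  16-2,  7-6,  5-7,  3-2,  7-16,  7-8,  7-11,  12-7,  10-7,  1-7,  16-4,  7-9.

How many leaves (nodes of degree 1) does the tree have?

12

Degree-1 nodes: 1, 3, 5, 6, 8, 9, 10, 11, 12, 13, 14, 15 — 12 of them.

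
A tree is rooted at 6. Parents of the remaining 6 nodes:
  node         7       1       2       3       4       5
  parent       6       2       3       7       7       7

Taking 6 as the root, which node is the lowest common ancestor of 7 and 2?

Ancestors of 7 (toward the root): 7, 6.
Ancestors of 2: 2, 3, 7, 6.
The deepest node appearing in both lists is 7.

7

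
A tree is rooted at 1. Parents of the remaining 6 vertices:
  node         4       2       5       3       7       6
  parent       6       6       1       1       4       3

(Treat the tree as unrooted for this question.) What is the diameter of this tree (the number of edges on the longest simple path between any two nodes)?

5

BFS from 5 reaches 7 last, at distance 5; BFS from 7 confirms no node is farther.
Path: 5 - 1 - 3 - 6 - 4 - 7.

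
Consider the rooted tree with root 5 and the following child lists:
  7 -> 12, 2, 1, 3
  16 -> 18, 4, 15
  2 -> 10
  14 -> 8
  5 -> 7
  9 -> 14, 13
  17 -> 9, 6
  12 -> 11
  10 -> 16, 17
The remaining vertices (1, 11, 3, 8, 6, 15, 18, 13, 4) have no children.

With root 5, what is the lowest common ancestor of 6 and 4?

6's ancestor chain is 6, 17, 10, 2, 7, 5 and 4's is 4, 16, 10, 2, 7, 5; they first meet at 10.

10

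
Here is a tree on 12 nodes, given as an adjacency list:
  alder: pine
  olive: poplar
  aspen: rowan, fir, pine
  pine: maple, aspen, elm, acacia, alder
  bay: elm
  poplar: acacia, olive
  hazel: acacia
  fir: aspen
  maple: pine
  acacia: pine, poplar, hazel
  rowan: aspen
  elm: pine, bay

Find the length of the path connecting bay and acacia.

Walking from bay: bay–elm–pine–acacia. Length 3.

3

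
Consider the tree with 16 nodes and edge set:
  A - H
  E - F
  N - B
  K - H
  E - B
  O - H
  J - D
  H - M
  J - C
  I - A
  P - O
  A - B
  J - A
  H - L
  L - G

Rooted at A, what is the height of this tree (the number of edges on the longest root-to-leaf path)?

3

A deepest node is P, reached by A–H–O–P.
That path has 3 edges, so the height is 3.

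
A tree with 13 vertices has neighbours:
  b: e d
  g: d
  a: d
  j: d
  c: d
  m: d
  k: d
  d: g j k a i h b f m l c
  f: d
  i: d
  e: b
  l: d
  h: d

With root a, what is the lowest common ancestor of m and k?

d

Path m→root: m d a; path k→root: k d a.
First common node: d.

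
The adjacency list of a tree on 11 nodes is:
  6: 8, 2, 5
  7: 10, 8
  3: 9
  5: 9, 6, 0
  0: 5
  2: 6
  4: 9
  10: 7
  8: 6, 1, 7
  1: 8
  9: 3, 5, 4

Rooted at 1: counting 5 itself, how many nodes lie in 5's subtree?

Descendants of 5 (including itself): 5, 9, 0, 3, 4. That's 5.

5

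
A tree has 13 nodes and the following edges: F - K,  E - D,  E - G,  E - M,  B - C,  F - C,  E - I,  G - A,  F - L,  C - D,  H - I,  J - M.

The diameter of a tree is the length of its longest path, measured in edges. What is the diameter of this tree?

Starting from A, a farthest node is L at distance 6.
One longest path: A-G-E-D-C-F-L.
So the diameter is 6.

6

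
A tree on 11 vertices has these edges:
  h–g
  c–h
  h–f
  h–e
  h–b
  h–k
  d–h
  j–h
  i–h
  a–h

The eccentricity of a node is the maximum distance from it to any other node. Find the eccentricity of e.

A farthest node from e is k (c, b, d, f, g, a, j, i also at distance 2).
The path e–h–k has 2 edges.

2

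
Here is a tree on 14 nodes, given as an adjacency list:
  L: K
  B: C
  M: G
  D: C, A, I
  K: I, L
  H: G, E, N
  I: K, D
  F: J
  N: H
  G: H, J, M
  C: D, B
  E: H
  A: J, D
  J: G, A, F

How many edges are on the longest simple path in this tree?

Starting from E, a farthest node is L at distance 8.
One longest path: E-H-G-J-A-D-I-K-L.
So the diameter is 8.

8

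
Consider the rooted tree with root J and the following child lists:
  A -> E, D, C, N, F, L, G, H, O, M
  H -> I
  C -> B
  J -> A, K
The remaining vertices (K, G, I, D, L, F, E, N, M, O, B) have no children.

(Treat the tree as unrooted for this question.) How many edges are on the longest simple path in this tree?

4

A longest path is I–H–A–C–B, with 4 edges.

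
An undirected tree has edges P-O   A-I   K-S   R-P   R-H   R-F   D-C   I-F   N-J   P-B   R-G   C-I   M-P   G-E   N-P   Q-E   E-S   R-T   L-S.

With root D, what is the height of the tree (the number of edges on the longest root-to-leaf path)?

8

K sits deepest: D → C → I → F → R → G → E → S → K — 8 edges from the root.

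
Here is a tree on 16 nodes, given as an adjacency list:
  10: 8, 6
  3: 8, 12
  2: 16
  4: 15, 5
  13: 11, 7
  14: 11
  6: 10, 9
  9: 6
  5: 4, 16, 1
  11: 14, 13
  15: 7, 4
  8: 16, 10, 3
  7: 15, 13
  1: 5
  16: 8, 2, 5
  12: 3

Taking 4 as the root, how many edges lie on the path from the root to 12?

5

Path from 4 to 12: 4–5–16–8–3–12, which has 5 edges.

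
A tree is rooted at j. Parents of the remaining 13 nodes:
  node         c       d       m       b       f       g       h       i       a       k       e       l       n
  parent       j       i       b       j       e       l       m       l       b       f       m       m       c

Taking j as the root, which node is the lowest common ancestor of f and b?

Path f→root: f e m b j; path b→root: b j.
First common node: b.

b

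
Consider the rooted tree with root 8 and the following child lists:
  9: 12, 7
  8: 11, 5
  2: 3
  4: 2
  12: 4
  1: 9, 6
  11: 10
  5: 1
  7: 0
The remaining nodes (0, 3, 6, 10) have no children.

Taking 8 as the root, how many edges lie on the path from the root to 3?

8 → 5 → 1 → 9 → 12 → 4 → 2 → 3 — 7 edges.

7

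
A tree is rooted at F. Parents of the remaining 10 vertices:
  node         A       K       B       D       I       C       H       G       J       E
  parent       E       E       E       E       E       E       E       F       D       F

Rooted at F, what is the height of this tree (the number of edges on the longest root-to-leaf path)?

3

A deepest node is J, reached by F–E–D–J.
That path has 3 edges, so the height is 3.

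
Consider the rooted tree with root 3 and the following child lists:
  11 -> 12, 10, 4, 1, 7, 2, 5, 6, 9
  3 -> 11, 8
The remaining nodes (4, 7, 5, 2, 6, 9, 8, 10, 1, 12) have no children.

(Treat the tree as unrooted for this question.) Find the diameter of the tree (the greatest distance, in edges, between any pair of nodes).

Starting from 8, a farthest node is 5 at distance 3.
One longest path: 8 - 3 - 11 - 5.
So the diameter is 3.

3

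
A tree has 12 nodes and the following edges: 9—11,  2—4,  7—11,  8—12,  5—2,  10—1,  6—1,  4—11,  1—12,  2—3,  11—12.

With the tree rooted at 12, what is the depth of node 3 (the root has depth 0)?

12–11–4–2–3 — 4 edges.

4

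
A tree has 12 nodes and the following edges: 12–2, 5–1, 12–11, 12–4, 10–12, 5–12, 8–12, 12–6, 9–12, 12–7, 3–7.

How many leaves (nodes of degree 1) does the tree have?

9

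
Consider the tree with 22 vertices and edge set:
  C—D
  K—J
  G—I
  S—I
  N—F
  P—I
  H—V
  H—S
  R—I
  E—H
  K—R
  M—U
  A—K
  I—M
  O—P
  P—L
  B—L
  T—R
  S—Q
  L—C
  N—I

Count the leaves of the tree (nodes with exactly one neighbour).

12

Exactly 12 nodes have a single neighbour: A, B, D, E, F, G, J, O, Q, T, U, V.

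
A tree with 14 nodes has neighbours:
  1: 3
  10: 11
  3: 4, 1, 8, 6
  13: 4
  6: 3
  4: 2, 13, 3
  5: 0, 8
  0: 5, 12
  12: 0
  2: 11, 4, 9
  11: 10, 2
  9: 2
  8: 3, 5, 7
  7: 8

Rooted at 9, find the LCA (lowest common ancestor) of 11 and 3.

2

Path 11→root: 11 2 9; path 3→root: 3 4 2 9.
First common node: 2.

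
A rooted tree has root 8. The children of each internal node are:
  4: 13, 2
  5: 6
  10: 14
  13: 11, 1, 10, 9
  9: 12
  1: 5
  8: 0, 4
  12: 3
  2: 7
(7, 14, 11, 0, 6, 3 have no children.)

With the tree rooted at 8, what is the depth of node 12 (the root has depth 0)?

4

Climbing from 12 to the root: 12 → 9 → 13 → 4 → 8. That's 4 steps.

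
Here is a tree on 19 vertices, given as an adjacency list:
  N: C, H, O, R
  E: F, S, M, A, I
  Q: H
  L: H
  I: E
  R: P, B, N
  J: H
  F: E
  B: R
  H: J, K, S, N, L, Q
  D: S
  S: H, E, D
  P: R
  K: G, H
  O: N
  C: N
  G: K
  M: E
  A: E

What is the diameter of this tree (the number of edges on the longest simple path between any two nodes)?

Starting from I, a farthest node is B at distance 6.
One longest path: I-E-S-H-N-R-B.
So the diameter is 6.

6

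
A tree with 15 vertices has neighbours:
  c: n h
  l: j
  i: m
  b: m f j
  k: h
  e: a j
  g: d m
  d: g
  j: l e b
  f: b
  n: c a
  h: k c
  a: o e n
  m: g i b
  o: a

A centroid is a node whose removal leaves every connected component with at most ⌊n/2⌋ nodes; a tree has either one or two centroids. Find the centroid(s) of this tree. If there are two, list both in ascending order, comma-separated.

If j is removed the pieces have sizes 7, 6, 1, all ≤ ⌊15/2⌋ = 7.
No neighbour of j does as well, so j is the unique centroid.

j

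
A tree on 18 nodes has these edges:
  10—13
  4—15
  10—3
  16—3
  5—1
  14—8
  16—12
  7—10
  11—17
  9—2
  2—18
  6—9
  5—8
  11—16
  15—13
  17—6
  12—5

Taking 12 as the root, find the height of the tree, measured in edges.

The longest root-to-leaf path is 12–16–11–17–6–9–2–18 (7 edges).

7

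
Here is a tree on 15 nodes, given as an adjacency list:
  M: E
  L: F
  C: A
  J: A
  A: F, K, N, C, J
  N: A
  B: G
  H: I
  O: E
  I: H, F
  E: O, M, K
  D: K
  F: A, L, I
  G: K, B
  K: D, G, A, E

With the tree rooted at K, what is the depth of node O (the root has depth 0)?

Climbing from O to the root: O → E → K. That's 2 steps.

2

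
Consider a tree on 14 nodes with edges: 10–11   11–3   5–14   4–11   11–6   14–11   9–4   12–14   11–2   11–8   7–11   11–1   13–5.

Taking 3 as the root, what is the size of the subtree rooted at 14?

4

14's subtree: {14, 5, 12, 13}, size 4.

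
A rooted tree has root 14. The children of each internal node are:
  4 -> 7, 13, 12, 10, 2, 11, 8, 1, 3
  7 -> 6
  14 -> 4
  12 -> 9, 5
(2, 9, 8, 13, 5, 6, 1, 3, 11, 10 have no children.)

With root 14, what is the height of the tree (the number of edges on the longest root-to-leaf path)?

3

A deepest node is 6, reached by 14 → 4 → 7 → 6.
That path has 3 edges, so the height is 3.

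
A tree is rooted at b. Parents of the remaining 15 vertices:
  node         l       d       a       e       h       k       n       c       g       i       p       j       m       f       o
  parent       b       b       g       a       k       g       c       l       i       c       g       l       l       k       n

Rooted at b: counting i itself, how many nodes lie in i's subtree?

Descendants of i (including itself): i, g, k, p, a, f, h, e. That's 8.

8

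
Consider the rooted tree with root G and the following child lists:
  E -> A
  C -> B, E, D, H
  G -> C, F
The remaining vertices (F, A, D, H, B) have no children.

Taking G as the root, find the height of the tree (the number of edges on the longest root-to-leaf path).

3

The longest root-to-leaf path is G → C → E → A (3 edges).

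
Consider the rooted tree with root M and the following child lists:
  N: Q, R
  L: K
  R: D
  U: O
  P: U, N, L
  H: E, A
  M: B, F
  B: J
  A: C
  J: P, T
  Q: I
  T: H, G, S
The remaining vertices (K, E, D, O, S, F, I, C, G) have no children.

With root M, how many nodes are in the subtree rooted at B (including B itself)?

19

The subtree rooted at B contains: B, J, P, T, L, N, U, H, S, G, K, Q, R, O, A, E, I, D, C — 19 nodes.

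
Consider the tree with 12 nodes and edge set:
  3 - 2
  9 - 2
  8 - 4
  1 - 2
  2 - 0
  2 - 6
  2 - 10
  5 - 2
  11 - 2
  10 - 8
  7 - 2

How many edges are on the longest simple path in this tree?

4

BFS from 4 reaches 0 last, at distance 4; BFS from 0 confirms no node is farther.
Path: 4–8–10–2–0.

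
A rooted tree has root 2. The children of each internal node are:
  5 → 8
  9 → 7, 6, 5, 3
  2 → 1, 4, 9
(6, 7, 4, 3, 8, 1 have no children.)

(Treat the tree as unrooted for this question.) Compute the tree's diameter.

BFS from 8 reaches 4 last, at distance 4; BFS from 4 confirms no node is farther.
Path: 8–5–9–2–4.

4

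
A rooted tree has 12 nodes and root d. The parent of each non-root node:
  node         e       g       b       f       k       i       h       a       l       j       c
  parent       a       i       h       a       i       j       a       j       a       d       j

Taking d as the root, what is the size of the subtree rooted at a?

6

The subtree rooted at a contains: a, h, l, f, e, b — 6 nodes.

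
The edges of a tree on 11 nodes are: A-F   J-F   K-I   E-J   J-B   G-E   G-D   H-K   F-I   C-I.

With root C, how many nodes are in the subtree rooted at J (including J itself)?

5

J's subtree: {J, E, B, G, D}, size 5.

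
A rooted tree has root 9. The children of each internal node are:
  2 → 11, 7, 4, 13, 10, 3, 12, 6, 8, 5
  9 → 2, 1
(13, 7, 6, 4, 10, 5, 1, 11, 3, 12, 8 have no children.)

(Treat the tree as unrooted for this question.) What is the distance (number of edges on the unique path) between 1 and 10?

3

1–9–2–10: 3 edges.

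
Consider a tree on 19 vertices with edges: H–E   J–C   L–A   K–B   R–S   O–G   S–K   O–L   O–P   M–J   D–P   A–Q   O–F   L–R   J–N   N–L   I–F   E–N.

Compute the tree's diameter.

Starting from B, a farthest node is D at distance 7.
One longest path: B–K–S–R–L–O–P–D.
So the diameter is 7.

7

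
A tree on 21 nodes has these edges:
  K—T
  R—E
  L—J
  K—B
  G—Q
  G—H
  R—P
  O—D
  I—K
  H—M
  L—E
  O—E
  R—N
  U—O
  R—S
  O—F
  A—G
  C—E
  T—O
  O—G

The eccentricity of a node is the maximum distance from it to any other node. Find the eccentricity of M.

Distances from M peak at 6, attained at N (S, J, P, I, B also at distance 6).
M-H-G-O-E-R-N

6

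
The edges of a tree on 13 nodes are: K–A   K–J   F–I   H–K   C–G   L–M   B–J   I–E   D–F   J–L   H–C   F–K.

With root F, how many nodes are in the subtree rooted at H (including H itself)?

3

The subtree rooted at H contains: H, C, G — 3 nodes.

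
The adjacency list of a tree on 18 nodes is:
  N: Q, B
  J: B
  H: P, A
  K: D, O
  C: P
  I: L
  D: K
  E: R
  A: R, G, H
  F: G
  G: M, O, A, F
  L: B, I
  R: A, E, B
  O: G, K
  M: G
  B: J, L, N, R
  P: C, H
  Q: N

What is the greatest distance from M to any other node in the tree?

6

Distances from M peak at 6, attained at Q (I also at distance 6).
M-G-A-R-B-N-Q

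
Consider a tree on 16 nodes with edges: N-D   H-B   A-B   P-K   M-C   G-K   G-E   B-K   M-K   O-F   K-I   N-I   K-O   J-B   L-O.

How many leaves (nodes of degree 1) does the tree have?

9

Exactly 9 nodes have a single neighbour: A, C, D, E, F, H, J, L, P.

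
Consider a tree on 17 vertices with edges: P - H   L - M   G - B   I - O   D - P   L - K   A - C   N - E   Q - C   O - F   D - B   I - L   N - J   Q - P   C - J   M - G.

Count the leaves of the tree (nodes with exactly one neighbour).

5

Degree-1 nodes: A, E, F, H, K — 5 of them.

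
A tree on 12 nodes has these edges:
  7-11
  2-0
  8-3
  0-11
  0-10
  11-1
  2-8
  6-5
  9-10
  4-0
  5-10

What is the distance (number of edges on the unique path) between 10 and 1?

3

10–0–11–1: 3 edges.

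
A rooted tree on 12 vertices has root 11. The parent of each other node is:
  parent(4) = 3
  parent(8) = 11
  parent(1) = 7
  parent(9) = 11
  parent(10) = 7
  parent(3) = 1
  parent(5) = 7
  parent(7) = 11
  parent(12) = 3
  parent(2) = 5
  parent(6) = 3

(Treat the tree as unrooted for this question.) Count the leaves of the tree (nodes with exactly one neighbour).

7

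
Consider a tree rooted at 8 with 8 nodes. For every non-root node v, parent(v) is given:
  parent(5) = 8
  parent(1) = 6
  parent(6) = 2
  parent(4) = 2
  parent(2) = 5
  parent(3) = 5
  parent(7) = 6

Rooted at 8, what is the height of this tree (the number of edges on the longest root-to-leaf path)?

1 sits deepest: 8 → 5 → 2 → 6 → 1 — 4 edges from the root.

4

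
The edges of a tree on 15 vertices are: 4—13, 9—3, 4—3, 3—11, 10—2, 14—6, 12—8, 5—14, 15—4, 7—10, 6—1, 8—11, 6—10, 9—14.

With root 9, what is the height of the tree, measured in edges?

The longest root-to-leaf path is 9-3-11-8-12 (4 edges).

4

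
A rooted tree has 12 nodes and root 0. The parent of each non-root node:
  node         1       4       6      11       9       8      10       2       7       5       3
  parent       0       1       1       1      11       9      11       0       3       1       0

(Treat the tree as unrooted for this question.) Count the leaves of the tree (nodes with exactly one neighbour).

The leaves are 2, 4, 5, 6, 7, 8, 10.
That is 7 leaves.

7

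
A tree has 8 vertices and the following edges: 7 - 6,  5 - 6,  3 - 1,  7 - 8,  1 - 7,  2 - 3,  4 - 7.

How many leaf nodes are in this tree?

4

Exactly 4 nodes have a single neighbour: 2, 4, 5, 8.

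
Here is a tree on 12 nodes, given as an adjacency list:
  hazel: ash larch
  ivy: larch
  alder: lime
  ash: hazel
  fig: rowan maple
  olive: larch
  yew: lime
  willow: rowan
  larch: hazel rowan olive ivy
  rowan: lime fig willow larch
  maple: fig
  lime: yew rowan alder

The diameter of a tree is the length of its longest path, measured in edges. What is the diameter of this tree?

BFS from ash reaches yew last, at distance 5; BFS from yew confirms no node is farther.
Path: ash–hazel–larch–rowan–lime–yew.

5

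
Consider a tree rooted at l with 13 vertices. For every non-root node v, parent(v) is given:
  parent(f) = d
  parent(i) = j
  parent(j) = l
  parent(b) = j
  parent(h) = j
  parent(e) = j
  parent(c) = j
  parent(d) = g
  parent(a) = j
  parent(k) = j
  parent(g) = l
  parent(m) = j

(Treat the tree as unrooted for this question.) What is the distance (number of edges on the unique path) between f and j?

4

The path is f - d - g - l - j, which has 4 edges.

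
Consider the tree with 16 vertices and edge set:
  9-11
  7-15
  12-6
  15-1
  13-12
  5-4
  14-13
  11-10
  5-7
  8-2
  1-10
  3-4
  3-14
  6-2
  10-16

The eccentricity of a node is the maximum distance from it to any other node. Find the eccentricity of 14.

9

The node farthest from 14 is 9, via 14–3–4–5–7–15–1–10–11–9 — 9 edges.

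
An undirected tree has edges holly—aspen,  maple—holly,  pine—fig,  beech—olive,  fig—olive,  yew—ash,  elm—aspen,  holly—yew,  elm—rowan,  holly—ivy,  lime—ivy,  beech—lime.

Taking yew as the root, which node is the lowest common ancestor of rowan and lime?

holly

Path rowan→root: rowan elm aspen holly yew; path lime→root: lime ivy holly yew.
First common node: holly.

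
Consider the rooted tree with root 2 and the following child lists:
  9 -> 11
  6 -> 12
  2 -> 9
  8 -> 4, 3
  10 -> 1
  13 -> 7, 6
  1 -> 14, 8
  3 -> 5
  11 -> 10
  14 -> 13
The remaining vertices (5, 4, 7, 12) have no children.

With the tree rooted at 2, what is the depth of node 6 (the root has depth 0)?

7

Climbing from 6 to the root: 6–13–14–1–10–11–9–2. That's 7 steps.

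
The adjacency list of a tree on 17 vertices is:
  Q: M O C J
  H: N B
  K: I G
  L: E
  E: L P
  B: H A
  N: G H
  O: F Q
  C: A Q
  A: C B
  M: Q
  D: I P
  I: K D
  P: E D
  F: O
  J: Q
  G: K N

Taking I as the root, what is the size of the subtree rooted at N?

10

Descendants of N (including itself): N, H, B, A, C, Q, O, M, J, F. That's 10.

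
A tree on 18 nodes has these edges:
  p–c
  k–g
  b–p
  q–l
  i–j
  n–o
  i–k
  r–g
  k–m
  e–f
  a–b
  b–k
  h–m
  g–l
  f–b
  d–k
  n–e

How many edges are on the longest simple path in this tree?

A longest path is q – l – g – k – b – f – e – n – o, with 8 edges.

8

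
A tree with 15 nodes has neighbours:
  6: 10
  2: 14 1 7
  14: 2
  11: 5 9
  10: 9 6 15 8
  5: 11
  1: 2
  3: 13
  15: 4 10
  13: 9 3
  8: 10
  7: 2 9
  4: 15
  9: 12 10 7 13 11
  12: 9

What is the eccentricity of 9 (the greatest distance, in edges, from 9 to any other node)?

3

A farthest node from 9 is 14 (4, 1 also at distance 3).
The path 9 – 7 – 2 – 14 has 3 edges.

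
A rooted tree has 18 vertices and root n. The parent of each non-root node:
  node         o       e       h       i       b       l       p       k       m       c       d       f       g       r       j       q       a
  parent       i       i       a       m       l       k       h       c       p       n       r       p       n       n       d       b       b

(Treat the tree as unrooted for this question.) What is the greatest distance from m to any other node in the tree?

A farthest node from m is j.
The path m – p – h – a – b – l – k – c – n – r – d – j has 11 edges.

11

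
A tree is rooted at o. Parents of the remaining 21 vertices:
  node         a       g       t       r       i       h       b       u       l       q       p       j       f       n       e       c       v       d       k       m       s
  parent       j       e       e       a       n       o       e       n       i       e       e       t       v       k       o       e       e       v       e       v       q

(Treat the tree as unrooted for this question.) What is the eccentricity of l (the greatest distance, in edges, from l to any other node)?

8

The node farthest from l is r, via l–i–n–k–e–t–j–a–r — 8 edges.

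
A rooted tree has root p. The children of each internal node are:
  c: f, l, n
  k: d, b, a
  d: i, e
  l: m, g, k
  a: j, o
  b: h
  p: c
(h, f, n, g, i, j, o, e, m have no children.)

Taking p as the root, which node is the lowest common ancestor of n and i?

c

Ancestors of n (toward the root): n, c, p.
Ancestors of i: i, d, k, l, c, p.
The deepest node appearing in both lists is c.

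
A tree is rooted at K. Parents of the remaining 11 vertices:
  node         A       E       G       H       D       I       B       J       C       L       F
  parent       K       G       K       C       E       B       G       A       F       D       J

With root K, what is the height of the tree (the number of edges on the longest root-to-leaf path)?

H sits deepest: K – A – J – F – C – H — 5 edges from the root.

5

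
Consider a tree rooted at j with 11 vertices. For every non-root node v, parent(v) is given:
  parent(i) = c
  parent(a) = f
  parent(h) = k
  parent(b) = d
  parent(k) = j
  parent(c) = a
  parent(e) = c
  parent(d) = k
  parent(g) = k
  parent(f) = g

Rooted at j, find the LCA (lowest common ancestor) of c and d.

k

c's ancestor chain is c, a, f, g, k, j and d's is d, k, j; they first meet at k.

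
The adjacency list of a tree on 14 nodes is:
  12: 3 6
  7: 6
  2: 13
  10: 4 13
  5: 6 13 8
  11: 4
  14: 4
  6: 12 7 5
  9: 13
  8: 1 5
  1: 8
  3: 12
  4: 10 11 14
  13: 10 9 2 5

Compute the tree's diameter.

7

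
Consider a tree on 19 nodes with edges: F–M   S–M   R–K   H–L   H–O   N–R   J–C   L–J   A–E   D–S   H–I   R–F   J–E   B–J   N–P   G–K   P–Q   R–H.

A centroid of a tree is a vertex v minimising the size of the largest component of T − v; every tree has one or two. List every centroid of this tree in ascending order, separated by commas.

Removing R splits the tree into components of sizes 9, 4, 3, 2; the largest is 9 ≤ ⌊19/2⌋ = 9.
No neighbour of R does as well, so R is the unique centroid.

R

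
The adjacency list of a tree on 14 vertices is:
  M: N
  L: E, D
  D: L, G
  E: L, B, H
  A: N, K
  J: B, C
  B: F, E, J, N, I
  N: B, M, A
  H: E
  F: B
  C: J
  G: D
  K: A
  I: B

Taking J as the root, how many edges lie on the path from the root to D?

Climbing from D to the root: D–L–E–B–J. That's 4 steps.

4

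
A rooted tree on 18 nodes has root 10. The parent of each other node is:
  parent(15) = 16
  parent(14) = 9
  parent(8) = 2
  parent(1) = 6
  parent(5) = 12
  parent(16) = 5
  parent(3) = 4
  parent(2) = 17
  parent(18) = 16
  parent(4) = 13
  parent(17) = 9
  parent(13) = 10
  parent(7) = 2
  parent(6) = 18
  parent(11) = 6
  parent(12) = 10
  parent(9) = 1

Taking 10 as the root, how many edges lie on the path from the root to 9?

7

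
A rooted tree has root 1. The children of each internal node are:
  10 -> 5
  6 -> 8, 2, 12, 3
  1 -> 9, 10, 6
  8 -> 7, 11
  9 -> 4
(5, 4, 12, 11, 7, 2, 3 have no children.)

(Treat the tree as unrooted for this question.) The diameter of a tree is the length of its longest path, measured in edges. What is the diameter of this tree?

BFS from 7 reaches 4 last, at distance 5; BFS from 4 confirms no node is farther.
Path: 7–8–6–1–9–4.

5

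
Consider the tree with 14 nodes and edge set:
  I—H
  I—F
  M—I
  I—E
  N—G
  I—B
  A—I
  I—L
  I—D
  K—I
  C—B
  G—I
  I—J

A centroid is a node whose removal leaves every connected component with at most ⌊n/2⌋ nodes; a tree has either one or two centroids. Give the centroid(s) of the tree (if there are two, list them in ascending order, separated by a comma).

I

Delete I: the remaining components have sizes 2, 2, 1, 1, 1, 1, 1, 1, 1, 1, 1. Max 2 ≤ 7, so I is a centroid.
No neighbour of I does as well, so I is the unique centroid.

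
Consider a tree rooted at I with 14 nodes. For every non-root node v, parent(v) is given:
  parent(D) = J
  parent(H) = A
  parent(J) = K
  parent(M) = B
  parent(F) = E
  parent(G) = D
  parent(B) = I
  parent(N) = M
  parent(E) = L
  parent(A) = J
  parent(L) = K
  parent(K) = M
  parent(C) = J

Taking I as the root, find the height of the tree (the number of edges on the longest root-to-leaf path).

6

The longest root-to-leaf path is I–B–M–K–L–E–F (6 edges).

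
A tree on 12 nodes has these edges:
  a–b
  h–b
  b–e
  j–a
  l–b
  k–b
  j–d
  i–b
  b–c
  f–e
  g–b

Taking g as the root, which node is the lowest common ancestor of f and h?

b

Ancestors of f (toward the root): f, e, b, g.
Ancestors of h: h, b, g.
The deepest node appearing in both lists is b.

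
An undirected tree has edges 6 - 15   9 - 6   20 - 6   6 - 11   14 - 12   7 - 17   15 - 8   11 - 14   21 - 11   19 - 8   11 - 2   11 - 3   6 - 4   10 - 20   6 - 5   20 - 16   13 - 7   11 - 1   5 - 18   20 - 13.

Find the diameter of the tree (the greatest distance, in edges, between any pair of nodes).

Starting from 12, a farthest node is 17 at distance 7.
One longest path: 12 – 14 – 11 – 6 – 20 – 13 – 7 – 17.
So the diameter is 7.

7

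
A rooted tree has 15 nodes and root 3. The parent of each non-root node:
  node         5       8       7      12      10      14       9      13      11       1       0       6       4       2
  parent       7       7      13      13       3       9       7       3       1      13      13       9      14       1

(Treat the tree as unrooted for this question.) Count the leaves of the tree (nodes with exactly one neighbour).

9

The leaves are 0, 2, 4, 5, 6, 8, 10, 11, 12.
That is 9 leaves.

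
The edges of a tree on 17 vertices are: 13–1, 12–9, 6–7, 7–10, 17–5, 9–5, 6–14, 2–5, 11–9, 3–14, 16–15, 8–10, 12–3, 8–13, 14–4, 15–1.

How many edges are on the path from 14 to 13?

Walking from 14: 14–6–7–10–8–13. Length 5.

5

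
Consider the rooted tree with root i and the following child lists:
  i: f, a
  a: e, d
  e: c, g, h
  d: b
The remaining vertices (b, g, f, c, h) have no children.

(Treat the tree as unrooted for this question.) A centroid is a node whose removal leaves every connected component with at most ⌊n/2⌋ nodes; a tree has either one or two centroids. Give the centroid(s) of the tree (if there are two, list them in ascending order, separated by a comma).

a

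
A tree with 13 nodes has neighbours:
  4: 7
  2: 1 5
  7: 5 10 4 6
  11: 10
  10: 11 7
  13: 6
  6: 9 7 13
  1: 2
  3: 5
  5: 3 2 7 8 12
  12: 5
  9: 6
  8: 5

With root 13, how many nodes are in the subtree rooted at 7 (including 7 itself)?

7's subtree: {7, 4, 5, 10, 2, 8, 3, 12, 11, 1}, size 10.

10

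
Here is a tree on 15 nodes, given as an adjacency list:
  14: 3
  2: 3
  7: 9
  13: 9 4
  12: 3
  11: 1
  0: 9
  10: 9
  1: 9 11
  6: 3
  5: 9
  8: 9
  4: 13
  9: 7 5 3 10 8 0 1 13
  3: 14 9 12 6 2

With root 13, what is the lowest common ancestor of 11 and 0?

11's ancestor chain is 11, 1, 9, 13 and 0's is 0, 9, 13; they first meet at 9.

9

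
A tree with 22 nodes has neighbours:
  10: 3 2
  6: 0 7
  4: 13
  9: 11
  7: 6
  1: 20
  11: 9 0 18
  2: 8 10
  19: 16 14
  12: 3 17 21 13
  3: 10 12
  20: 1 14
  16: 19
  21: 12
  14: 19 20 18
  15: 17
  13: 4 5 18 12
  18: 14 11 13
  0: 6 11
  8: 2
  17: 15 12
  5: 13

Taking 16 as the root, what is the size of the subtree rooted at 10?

3

10's subtree: {10, 2, 8}, size 3.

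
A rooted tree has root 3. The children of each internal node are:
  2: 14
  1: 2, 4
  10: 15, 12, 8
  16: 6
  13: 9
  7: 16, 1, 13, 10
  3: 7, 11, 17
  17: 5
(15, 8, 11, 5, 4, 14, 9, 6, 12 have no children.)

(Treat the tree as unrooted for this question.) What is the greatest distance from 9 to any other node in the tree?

5

Distances from 9 peak at 5, attained at 14 (5 also at distance 5).
9–13–7–1–2–14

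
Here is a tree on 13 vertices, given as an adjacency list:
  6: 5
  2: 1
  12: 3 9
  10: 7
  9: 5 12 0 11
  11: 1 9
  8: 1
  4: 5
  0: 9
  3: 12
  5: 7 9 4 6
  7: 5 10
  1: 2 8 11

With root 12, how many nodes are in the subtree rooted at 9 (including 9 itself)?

Descendants of 9 (including itself): 9, 5, 11, 0, 4, 7, 6, 1, 10, 2, 8. That's 11.

11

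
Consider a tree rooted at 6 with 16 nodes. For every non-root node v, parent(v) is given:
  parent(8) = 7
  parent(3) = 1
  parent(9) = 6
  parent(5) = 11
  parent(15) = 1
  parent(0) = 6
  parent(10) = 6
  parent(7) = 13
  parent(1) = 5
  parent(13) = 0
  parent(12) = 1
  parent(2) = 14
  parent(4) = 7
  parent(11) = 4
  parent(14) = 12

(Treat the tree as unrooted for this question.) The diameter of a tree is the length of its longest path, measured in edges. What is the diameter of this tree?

11

A longest path is 2-14-12-1-5-11-4-7-13-0-6-9, with 11 edges.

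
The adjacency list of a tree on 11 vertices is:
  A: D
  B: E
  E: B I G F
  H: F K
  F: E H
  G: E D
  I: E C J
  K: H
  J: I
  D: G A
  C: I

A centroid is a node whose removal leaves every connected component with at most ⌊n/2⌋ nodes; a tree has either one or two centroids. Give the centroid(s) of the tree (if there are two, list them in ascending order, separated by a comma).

E

Removing E splits the tree into components of sizes 3, 3, 3, 1; the largest is 3 ≤ ⌊11/2⌋ = 5.
No neighbour of E does as well, so E is the unique centroid.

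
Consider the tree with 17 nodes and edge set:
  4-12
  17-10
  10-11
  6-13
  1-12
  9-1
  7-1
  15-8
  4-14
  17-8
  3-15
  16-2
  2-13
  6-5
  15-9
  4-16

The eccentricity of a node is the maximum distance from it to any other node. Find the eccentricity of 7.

The node farthest from 7 is 5, via 7 – 1 – 12 – 4 – 16 – 2 – 13 – 6 – 5 — 8 edges.

8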